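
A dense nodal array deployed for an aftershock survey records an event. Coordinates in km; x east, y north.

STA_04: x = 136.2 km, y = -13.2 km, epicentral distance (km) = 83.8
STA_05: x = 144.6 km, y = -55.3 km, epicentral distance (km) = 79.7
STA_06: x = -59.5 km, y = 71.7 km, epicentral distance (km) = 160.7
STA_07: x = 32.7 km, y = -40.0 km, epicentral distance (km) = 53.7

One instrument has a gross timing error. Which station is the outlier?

Solve using three stations at a time. Using STA_05, STA_06, STA_07 (subtract circle equations pairwise → linear system) gives (x, y) ≈ (78.1, -11.3).
Distances from that point to each station vs reported:
  STA_04: calculated 58.1 vs reported 83.8 → residual 25.7 km
  STA_05: calculated 79.7 vs reported 79.7 → residual 0.0 km
  STA_06: calculated 160.7 vs reported 160.7 → residual 0.0 km
  STA_07: calculated 53.7 vs reported 53.7 → residual 0.0 km
STA_05, STA_06, STA_07 are mutually consistent (residuals ≈ 0); STA_04 is off by 25.7 km.

STA_04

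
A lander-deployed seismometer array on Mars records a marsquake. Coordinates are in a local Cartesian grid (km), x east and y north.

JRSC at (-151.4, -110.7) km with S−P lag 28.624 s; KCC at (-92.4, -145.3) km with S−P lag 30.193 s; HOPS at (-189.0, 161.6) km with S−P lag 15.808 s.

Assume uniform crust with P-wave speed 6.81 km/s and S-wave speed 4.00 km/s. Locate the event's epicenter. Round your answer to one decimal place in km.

-37.0 km east, 142.1 km north

Distance from S−P lag: d = Δt · v_P v_S / (v_P − v_S) = Δt · (6.81·4.00)/(6.81−4.00) ≈ 9.6940·Δt.
So d_JRSC = 277.48, d_KCC = 292.69, d_HOPS = 153.24 km.
Circle about each station: (x + 151.4)² + (y + 110.7)² = 277.48²; (x + 92.4)² + (y + 145.3)² = 292.69²; (x + 189.0)² + (y − 161.6)² = 153.24².
Subtracting the JRSC equation from the KCC and HOPS equations removes the quadratic terms:
118.0 x − 69.2 y = -14198.89
-75.2 x + 544.6 y = 80171.76
Solving the 2×2 system: x ≈ -37.0, y ≈ 142.1 km.
Check against JRSC (with the unrounded x, y): √((x + 151.4)²+(y + 110.7)²) = 277.49 ≈ 277.48 km. ✓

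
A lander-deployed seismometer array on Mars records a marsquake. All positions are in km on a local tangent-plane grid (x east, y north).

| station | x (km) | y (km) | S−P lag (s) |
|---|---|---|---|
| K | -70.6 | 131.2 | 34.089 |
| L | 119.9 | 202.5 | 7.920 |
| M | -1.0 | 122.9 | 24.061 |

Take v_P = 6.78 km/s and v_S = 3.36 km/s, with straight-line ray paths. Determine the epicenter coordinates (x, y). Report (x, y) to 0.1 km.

(154.3, 162.5)

Distance from S−P lag: d = Δt · v_P v_S / (v_P − v_S) = Δt · (6.78·3.36)/(6.78−3.36) ≈ 6.6611·Δt.
So d_K = 227.07, d_L = 52.76, d_M = 160.27 km.
Circle about each station: (x + 70.6)² + (y − 131.2)² = 227.07²; (x − 119.9)² + (y − 202.5)² = 52.76²; (x + 1.0)² + (y − 122.9)² = 160.27².
Subtracting the K equation from the L and M equations removes the quadratic terms:
381.0 x + 142.6 y = 81961.63
139.2 x − 16.6 y = 18781.92
Solving the 2×2 system: x ≈ 154.3, y ≈ 162.5 km.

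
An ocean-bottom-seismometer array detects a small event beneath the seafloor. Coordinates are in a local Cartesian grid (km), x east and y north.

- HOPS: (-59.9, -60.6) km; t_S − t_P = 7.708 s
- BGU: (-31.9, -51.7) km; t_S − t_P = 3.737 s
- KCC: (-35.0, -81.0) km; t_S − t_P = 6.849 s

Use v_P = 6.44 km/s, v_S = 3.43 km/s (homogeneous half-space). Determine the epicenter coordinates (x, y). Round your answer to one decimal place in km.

-7.7 km east, -38.8 km north

Distance from S−P lag: d = Δt · v_P v_S / (v_P − v_S) = Δt · (6.44·3.43)/(6.44−3.43) ≈ 7.3386·Δt.
So d_HOPS = 56.57, d_BGU = 27.42, d_KCC = 50.26 km.
Circle about each station: (x + 59.9)² + (y + 60.6)² = 56.57²; (x + 31.9)² + (y + 51.7)² = 27.42²; (x + 35.0)² + (y + 81.0)² = 50.26².
Subtracting pairs of circle equations eliminates x²+y² and gives linear equations (the radical axes):
56.0 x + 17.8 y = -1121.56
49.8 x − 40.8 y = 1199.73
Solving the 2×2 system: x ≈ -7.7, y ≈ -38.8 km.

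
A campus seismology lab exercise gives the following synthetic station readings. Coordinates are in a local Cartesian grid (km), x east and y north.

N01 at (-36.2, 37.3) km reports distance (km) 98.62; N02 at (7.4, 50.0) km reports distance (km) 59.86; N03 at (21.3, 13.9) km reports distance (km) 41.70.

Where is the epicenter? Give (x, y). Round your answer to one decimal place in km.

x ≈ 61.6 km, y ≈ 24.6 km

Circle about each station: (x + 36.2)² + (y − 37.3)² = 98.62²; (x − 7.4)² + (y − 50.0)² = 59.86²; (x − 21.3)² + (y − 13.9)² = 41.70².
Subtracting the N01 equation from the N02 and N03 equations removes the quadratic terms:
87.2 x + 25.4 y = 5995.71
115.0 x − 46.8 y = 5932.18
Solving the 2×2 system: x ≈ 61.6, y ≈ 24.6 km.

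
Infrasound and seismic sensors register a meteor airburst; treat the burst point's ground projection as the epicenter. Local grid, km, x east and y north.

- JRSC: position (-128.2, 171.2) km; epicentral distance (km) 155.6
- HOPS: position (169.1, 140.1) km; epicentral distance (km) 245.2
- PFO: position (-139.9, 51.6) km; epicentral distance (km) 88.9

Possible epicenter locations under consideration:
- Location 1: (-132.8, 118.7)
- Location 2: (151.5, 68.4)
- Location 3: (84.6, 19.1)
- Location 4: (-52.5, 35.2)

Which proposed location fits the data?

For each candidate, compare |candidate − station| to the reported distance:
Location 1: residuals JRSC 102.9, HOPS 57.5, PFO 21.4 → max 102.9 km
Location 2: residuals JRSC 142.4, HOPS 171.4, PFO 203.0 → max 203.0 km
Location 3: residuals JRSC 106.0, HOPS 97.6, PFO 137.9 → max 137.9 km
Location 4: residuals JRSC 0.0, HOPS 0.0, PFO 0.0 → max 0.0 km
Only Location 4 has all residuals ≈ 0.

Location 4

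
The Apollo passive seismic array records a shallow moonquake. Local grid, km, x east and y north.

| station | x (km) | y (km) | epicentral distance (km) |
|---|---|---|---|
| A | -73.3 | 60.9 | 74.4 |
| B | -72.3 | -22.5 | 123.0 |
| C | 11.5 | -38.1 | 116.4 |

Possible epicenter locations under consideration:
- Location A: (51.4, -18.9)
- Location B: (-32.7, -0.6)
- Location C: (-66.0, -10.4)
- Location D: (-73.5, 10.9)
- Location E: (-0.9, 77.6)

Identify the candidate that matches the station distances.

For each candidate, compare |candidate − station| to the reported distance:
Location A: residuals A 73.6, B 0.8, C 72.1 → max 73.6 km
Location B: residuals A 0.7, B 77.7, C 58.4 → max 77.7 km
Location C: residuals A 2.7, B 109.4, C 34.1 → max 109.4 km
Location D: residuals A 24.4, B 89.6, C 18.3 → max 89.6 km
Location E: residuals A 0.1, B 0.0, C 0.0 → max 0.1 km
Only Location E has all residuals ≈ 0.

Location E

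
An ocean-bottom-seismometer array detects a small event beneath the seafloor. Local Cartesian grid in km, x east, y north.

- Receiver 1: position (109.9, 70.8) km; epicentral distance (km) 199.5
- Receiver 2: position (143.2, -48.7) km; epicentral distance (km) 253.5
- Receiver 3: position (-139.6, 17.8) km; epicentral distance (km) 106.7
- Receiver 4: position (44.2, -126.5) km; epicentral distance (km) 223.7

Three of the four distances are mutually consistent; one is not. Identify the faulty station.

Solve using three stations at a time. Using Receiver 1, Receiver 2, Receiver 4 (subtract circle equations pairwise → linear system) gives (x, y) ≈ (-88.9, 53.4).
Distances from that point to each station vs reported:
  Receiver 1: calculated 199.6 vs reported 199.5 → residual 0.1 km
  Receiver 2: calculated 253.5 vs reported 253.5 → residual 0.0 km
  Receiver 3: calculated 61.9 vs reported 106.7 → residual 44.8 km
  Receiver 4: calculated 223.8 vs reported 223.7 → residual 0.1 km
Receiver 1, Receiver 2, Receiver 4 are mutually consistent (residuals ≈ 0); Receiver 3 is off by 44.8 km.

Receiver 3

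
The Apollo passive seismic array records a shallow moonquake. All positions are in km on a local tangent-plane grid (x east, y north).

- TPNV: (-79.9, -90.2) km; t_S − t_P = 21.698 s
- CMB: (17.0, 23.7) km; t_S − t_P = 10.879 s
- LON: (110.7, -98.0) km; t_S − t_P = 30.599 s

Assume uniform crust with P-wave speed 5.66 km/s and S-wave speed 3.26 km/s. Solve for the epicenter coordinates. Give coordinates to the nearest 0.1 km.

x ≈ -49.9 km, y ≈ 73.9 km

Distance from S−P lag: d = Δt · v_P v_S / (v_P − v_S) = Δt · (5.66·3.26)/(5.66−3.26) ≈ 7.6882·Δt.
So d_TPNV = 166.82, d_CMB = 83.64, d_LON = 235.25 km.
Circle about each station: (x + 79.9)² + (y + 90.2)² = 166.82²; (x − 17.0)² + (y − 23.7)² = 83.64²; (x − 110.7)² + (y + 98.0)² = 235.25².
Subtracting the TPNV equation from the CMB and LON equations removes the quadratic terms:
193.8 x + 227.8 y = 7163.90
381.2 x − 15.6 y = -20175.21
Solving the 2×2 system: x ≈ -49.9, y ≈ 73.9 km.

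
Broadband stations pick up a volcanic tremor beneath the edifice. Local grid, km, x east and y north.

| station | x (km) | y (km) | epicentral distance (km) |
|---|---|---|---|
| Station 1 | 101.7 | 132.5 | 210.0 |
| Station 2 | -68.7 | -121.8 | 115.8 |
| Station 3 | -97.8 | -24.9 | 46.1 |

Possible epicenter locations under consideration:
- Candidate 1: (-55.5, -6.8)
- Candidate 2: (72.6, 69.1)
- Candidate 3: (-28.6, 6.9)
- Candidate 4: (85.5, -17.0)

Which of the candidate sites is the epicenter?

Candidate 1

For each candidate, compare |candidate − station| to the reported distance:
Candidate 1: residuals Station 1 0.0, Station 2 0.0, Station 3 0.1 → max 0.1 km
Candidate 2: residuals Station 1 140.2, Station 2 121.7, Station 3 148.5 → max 148.5 km
Candidate 3: residuals Station 1 29.0, Station 2 19.0, Station 3 30.1 → max 30.1 km
Candidate 4: residuals Station 1 59.6, Station 2 70.6, Station 3 137.4 → max 137.4 km
Only Candidate 1 has all residuals ≈ 0.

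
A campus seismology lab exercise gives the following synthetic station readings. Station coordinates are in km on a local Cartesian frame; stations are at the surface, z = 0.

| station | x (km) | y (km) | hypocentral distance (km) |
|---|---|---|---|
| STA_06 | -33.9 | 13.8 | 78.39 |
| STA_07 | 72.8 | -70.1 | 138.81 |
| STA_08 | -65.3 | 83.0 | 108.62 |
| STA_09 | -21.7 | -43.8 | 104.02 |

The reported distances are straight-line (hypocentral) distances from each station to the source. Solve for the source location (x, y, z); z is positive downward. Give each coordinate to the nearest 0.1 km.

Each station gives a sphere (x−x_i)² + (y−y_i)² + z² = d_i² (stations at z=0).
Subtracting the STA_06 sphere from STA_07 and STA_08: z² cancels, leaving linear equations in x and y:
213.4 x − 167.8 y = -4249.02
-62.8 x + 138.4 y = 4160.13
Solving: x ≈ 5.791, y ≈ 32.686 km (keep extra digits for the depth step; rounded: 5.8, 32.7).
Then from the STA_06 sphere: z² = 78.39² − (x + 33.9)² − (y − 13.8)² with x = 5.791, y = 32.686, so z ≈ 64.907 ≈ 64.9 km.

x ≈ 5.8 km, y ≈ 32.7 km, depth ≈ 64.9 km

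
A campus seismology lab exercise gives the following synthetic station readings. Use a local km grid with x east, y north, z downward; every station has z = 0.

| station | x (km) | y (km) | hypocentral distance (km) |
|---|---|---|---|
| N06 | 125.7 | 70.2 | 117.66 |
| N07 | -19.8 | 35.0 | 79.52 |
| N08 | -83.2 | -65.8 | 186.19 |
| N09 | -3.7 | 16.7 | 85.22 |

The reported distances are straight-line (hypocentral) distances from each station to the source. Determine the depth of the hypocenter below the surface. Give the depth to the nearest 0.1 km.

depth ≈ 51.8 km

Each station gives a sphere (x−x_i)² + (y−y_i)² + z² = d_i² (stations at z=0).
Subtracting the N06 sphere from N07 and N08: z² cancels, leaving linear equations in x and y:
-291.0 x − 70.4 y = -11591.04
-417.8 x − 272.0 y = -30299.49
Solving: x ≈ 20.501, y ≈ 79.906 km (keep extra digits for the depth step; rounded: 20.5, 79.9).
Then from the N06 sphere: z² = 117.66² − (x − 125.7)² − (y − 70.2)² with x = 20.501, y = 79.906, so z ≈ 51.796 ≈ 51.8 km.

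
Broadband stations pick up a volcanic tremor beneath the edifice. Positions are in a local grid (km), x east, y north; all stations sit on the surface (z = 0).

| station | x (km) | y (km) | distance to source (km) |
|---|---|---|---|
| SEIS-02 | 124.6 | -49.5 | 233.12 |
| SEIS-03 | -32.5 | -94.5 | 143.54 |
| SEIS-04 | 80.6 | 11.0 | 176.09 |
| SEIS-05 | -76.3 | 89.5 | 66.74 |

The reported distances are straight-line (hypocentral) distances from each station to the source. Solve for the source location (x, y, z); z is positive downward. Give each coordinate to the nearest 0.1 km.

(-91.3, 32.6, 31.5)

Each station gives a sphere (x−x_i)² + (y−y_i)² + z² = d_i² (stations at z=0).
Subtracting the SEIS-02 sphere from SEIS-03 and SEIS-04: z² cancels, leaving linear equations in x and y:
-314.2 x − 90.0 y = 25752.29
-88.0 x + 121.0 y = 11979.20
Solving: x ≈ -91.300, y ≈ 32.602 km (keep extra digits for the depth step; rounded: -91.3, 32.6).
Then from the SEIS-02 sphere: z² = 233.12² − (x − 124.6)² − (y + 49.5)² with x = -91.300, y = 32.602, so z ≈ 31.486 ≈ 31.5 km.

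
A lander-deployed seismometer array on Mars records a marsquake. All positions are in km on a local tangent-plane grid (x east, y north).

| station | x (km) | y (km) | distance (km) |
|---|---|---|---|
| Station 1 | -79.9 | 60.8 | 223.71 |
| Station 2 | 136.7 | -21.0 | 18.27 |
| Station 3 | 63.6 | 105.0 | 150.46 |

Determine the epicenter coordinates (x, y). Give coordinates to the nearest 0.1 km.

x ≈ 123.1 km, y ≈ -33.2 km

Circle about each station: (x + 79.9)² + (y − 60.8)² = 223.71²; (x − 136.7)² + (y + 21.0)² = 18.27²; (x − 63.6)² + (y − 105.0)² = 150.46².
Subtracting the Station 1 equation from the Station 2 and Station 3 equations removes the quadratic terms:
433.2 x − 163.6 y = 58759.61
287.0 x + 88.4 y = 32397.26
Solving the 2×2 system: x ≈ 123.1, y ≈ -33.2 km.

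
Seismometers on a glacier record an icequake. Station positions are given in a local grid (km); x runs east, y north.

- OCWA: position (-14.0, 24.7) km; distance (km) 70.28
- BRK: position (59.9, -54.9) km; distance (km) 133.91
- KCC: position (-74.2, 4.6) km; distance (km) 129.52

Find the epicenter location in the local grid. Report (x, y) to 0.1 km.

Circle about each station: (x + 14.0)² + (y − 24.7)² = 70.28²; (x − 59.9)² + (y + 54.9)² = 133.91²; (x + 74.2)² + (y − 4.6)² = 129.52².
Subtracting the OCWA equation from the BRK and KCC equations removes the quadratic terms:
147.8 x − 159.2 y = -7196.68
-120.4 x − 40.2 y = -7115.44
Solving the 2×2 system: x ≈ 33.6, y ≈ 76.4 km.

(33.6, 76.4)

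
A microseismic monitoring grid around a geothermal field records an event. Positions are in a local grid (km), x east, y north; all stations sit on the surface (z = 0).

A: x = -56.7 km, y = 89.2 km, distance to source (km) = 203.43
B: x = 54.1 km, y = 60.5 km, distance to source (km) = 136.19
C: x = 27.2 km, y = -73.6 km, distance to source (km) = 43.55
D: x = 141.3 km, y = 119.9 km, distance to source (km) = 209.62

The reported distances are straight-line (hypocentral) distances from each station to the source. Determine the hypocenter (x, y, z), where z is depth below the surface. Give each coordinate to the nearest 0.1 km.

x ≈ 63.4 km, y ≈ -73.2 km, depth ≈ 24.2 km

Each station gives a sphere (x−x_i)² + (y−y_i)² + z² = d_i² (stations at z=0).
Subtracting the A sphere from B and C: z² cancels, leaving linear equations in x and y:
221.6 x − 57.4 y = 18251.58
167.8 x − 325.6 y = 34472.43
Solving: x ≈ 63.402, y ≈ -73.199 km (keep extra digits for the depth step; rounded: 63.4, -73.2).
Then from the A sphere: z² = 203.43² − (x + 56.7)² − (y − 89.2)² with x = 63.402, y = -73.199, so z ≈ 24.204 ≈ 24.2 km.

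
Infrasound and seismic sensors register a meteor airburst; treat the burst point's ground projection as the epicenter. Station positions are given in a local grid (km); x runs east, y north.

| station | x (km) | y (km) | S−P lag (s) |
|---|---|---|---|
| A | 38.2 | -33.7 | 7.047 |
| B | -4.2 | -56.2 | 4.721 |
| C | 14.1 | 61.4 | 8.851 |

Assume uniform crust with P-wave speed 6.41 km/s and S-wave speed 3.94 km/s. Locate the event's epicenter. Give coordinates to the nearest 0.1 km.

-31.8 km east, -16.6 km north

Distance from S−P lag: d = Δt · v_P v_S / (v_P − v_S) = Δt · (6.41·3.94)/(6.41−3.94) ≈ 10.2249·Δt.
So d_A = 72.05, d_B = 48.27, d_C = 90.50 km.
Circle about each station: (x − 38.2)² + (y + 33.7)² = 72.05²; (x + 4.2)² + (y + 56.2)² = 48.27²; (x − 14.1)² + (y − 61.4)² = 90.50².
Subtracting pairs of circle equations eliminates x²+y² and gives linear equations (the radical axes):
-84.8 x − 45.0 y = 3442.36
-48.2 x + 190.2 y = -1625.21
Solving the 2×2 system: x ≈ -31.8, y ≈ -16.6 km.
Check against A (with the unrounded x, y): √((x − 38.2)²+(y + 33.7)²) = 72.04 ≈ 72.05 km. ✓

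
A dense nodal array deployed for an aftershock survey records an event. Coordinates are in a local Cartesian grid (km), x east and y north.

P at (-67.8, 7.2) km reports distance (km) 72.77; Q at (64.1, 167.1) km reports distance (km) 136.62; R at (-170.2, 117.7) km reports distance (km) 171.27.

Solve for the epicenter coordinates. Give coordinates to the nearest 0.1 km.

Circle about each station: (x + 67.8)² + (y − 7.2)² = 72.77²; (x − 64.1)² + (y − 167.1)² = 136.62²; (x + 170.2)² + (y − 117.7)² = 171.27².
Subtracting the P equation from the Q and R equations removes the quadratic terms:
263.8 x + 319.8 y = 14012.99
-204.8 x + 221.0 y = 14134.71
Solving the 2×2 system: x ≈ -11.5, y ≈ 53.3 km.

-11.5 km east, 53.3 km north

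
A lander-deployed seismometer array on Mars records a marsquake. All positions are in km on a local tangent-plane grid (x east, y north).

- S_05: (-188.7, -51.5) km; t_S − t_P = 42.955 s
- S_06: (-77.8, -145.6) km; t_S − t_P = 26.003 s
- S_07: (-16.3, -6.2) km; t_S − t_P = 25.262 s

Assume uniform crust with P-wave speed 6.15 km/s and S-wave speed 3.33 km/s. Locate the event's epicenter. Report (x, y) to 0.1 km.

(110.9, -138.4)

Distance from S−P lag: d = Δt · v_P v_S / (v_P − v_S) = Δt · (6.15·3.33)/(6.15−3.33) ≈ 7.2622·Δt.
So d_S_05 = 311.95, d_S_06 = 188.84, d_S_07 = 183.46 km.
Circle about each station: (x + 188.7)² + (y + 51.5)² = 311.95²; (x + 77.8)² + (y + 145.6)² = 188.84²; (x + 16.3)² + (y + 6.2)² = 183.46².
Subtracting pairs of circle equations eliminates x²+y² and gives linear equations (the radical axes):
221.8 x − 188.2 y = 50644.52
344.8 x + 90.6 y = 25699.42
Solving the 2×2 system: x ≈ 110.9, y ≈ -138.4 km.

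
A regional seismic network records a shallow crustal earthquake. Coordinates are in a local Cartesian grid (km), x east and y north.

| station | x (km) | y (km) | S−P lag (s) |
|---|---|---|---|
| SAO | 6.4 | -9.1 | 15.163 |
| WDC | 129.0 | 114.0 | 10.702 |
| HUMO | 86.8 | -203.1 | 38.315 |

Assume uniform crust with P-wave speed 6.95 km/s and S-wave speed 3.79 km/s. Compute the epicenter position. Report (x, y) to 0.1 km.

Distance from S−P lag: d = Δt · v_P v_S / (v_P − v_S) = Δt · (6.95·3.79)/(6.95−3.79) ≈ 8.3356·Δt.
So d_SAO = 126.39, d_WDC = 89.21, d_HUMO = 319.38 km.
Circle about each station: (x − 6.4)² + (y + 9.1)² = 126.39²; (x − 129.0)² + (y − 114.0)² = 89.21²; (x − 86.8)² + (y + 203.1)² = 319.38².
Subtracting the SAO equation from the WDC and HUMO equations removes the quadratic terms:
245.2 x + 246.2 y = 37529.24
160.8 x − 388.0 y = -37369.07
Solving the 2×2 system: x ≈ 39.8, y ≈ 112.8 km.
Check against SAO (with the unrounded x, y): √((x − 6.4)²+(y + 9.1)²) = 126.39 ≈ 126.39 km. ✓

(39.8, 112.8)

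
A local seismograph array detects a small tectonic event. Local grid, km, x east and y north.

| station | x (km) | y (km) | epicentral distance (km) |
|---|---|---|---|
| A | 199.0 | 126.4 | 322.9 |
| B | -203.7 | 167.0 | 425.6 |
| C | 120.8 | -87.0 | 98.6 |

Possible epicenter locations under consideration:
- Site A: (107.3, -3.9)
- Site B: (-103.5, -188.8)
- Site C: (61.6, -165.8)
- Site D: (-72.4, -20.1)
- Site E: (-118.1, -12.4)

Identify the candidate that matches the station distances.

For each candidate, compare |candidate − station| to the reported distance:
Site A: residuals A 163.6, B 70.7, C 14.4 → max 163.6 km
Site B: residuals A 114.0, B 56.0, C 147.7 → max 147.7 km
Site C: residuals A 0.0, B 0.0, C 0.0 → max 0.0 km
Site D: residuals A 14.5, B 197.0, C 105.9 → max 197.0 km
Site E: residuals A 23.2, B 226.8, C 151.7 → max 226.8 km
Only Site C has all residuals ≈ 0.

Site C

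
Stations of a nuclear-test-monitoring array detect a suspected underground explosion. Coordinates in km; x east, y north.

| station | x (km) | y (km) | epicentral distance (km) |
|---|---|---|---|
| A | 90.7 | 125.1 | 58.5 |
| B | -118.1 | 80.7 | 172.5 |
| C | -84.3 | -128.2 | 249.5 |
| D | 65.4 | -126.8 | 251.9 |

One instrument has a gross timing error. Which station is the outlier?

Solve using three stations at a time. Using A, B, C (subtract circle equations pairwise → linear system) gives (x, y) ≈ (54.4, 79.2).
Distances from that point to each station vs reported:
  A: calculated 58.5 vs reported 58.5 → residual 0.0 km
  B: calculated 172.5 vs reported 172.5 → residual 0.0 km
  C: calculated 249.5 vs reported 249.5 → residual 0.0 km
  D: calculated 206.3 vs reported 251.9 → residual 45.6 km
A, B, C are mutually consistent (residuals ≈ 0); D is off by 45.6 km.

D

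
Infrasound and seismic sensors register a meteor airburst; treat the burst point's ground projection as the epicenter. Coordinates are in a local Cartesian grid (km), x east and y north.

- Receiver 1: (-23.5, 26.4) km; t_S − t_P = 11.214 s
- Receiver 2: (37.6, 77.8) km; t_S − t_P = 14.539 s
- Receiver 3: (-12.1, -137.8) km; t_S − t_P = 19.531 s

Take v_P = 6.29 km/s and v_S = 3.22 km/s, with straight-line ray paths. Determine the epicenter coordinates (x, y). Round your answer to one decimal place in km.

Distance from S−P lag: d = Δt · v_P v_S / (v_P − v_S) = Δt · (6.29·3.22)/(6.29−3.22) ≈ 6.5973·Δt.
So d_Receiver 1 = 73.98, d_Receiver 2 = 95.92, d_Receiver 3 = 128.85 km.
Circle about each station: (x + 23.5)² + (y − 26.4)² = 73.98²; (x − 37.6)² + (y − 77.8)² = 95.92²; (x + 12.1)² + (y + 137.8)² = 128.85².
Subtracting pairs of circle equations eliminates x²+y² and gives linear equations (the radical axes):
122.2 x + 102.8 y = 2489.78
22.8 x − 328.4 y = 6756.76
Solving the 2×2 system: x ≈ 35.6, y ≈ -18.1 km.

35.6 km east, -18.1 km north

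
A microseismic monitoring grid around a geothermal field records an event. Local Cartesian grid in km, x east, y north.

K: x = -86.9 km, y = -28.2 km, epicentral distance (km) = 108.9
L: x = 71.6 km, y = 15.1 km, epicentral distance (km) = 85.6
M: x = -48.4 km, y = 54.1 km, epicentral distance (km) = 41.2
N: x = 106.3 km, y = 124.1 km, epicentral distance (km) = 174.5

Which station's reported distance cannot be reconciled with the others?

Solve using three stations at a time. Using K, L, M (subtract circle equations pairwise → linear system) gives (x, y) ≈ (-7.9, 46.7).
Distances from that point to each station vs reported:
  K: calculated 108.9 vs reported 108.9 → residual 0.0 km
  L: calculated 85.6 vs reported 85.6 → residual 0.0 km
  M: calculated 41.2 vs reported 41.2 → residual 0.0 km
  N: calculated 137.9 vs reported 174.5 → residual 36.6 km
K, L, M are mutually consistent (residuals ≈ 0); N is off by 36.6 km.

N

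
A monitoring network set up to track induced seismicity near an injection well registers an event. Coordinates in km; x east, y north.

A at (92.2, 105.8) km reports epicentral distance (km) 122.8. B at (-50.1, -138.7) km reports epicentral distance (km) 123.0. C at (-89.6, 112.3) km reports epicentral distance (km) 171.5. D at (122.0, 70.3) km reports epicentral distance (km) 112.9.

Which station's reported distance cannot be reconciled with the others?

Solve using three stations at a time. Using A, C, D (subtract circle equations pairwise → linear system) gives (x, y) ≈ (36.7, -3.9).
Distances from that point to each station vs reported:
  A: calculated 123.0 vs reported 122.8 → residual 0.2 km
  B: calculated 160.3 vs reported 123.0 → residual 37.3 km
  C: calculated 171.6 vs reported 171.5 → residual 0.1 km
  D: calculated 113.1 vs reported 112.9 → residual 0.2 km
A, C, D are mutually consistent (residuals ≈ 0); B is off by 37.3 km.

B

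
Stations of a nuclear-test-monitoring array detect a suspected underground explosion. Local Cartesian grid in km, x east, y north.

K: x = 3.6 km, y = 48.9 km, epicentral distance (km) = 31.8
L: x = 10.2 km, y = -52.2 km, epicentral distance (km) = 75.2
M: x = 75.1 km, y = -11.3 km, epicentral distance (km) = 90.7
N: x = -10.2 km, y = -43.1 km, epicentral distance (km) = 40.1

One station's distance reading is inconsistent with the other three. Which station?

N

Solve using three stations at a time. Using K, L, M (subtract circle equations pairwise → linear system) gives (x, y) ≈ (-9.9, 20.2).
Distances from that point to each station vs reported:
  K: calculated 31.7 vs reported 31.8 → residual 0.1 km
  L: calculated 75.2 vs reported 75.2 → residual 0.0 km
  M: calculated 90.7 vs reported 90.7 → residual 0.0 km
  N: calculated 63.3 vs reported 40.1 → residual 23.2 km
K, L, M are mutually consistent (residuals ≈ 0); N is off by 23.2 km.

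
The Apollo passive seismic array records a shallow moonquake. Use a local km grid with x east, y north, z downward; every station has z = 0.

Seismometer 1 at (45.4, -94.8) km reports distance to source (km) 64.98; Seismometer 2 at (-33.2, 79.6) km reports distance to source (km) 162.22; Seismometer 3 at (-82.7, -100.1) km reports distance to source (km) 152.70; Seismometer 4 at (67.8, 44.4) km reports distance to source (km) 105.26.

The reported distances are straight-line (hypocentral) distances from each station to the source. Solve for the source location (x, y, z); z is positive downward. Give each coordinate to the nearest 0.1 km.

Each station gives a sphere (x−x_i)² + (y−y_i)² + z² = d_i² (stations at z=0).
Subtracting the Seismometer 1 sphere from Seismometer 2 and Seismometer 3: z² cancels, leaving linear equations in x and y:
-157.2 x + 348.8 y = -25702.73
-256.2 x − 10.6 y = -13283.79
Solving: x ≈ 53.893, y ≈ -49.400 km (keep extra digits for the depth step; rounded: 53.9, -49.4).
Then from the Seismometer 1 sphere: z² = 64.98² − (x − 45.4)² − (y + 94.8)² with x = 53.893, y = -49.400, so z ≈ 45.707 ≈ 45.7 km.

(53.9, -49.4, 45.7)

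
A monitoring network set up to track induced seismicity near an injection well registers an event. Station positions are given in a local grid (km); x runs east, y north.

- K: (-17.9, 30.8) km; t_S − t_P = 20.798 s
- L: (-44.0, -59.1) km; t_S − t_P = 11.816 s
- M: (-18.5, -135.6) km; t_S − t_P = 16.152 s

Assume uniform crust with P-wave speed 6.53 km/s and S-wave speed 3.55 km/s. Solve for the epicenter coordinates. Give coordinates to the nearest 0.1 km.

-132.7 km east, -83.2 km north

Distance from S−P lag: d = Δt · v_P v_S / (v_P − v_S) = Δt · (6.53·3.55)/(6.53−3.55) ≈ 7.7790·Δt.
So d_K = 161.79, d_L = 91.92, d_M = 125.65 km.
Circle about each station: (x + 17.9)² + (y − 30.8)² = 161.79²; (x + 44.0)² + (y + 59.1)² = 91.92²; (x + 18.5)² + (y + 135.6)² = 125.65².
Subtracting pairs of circle equations eliminates x²+y² and gives linear equations (the radical axes):
-52.2 x − 179.8 y = 21886.48
-1.2 x − 332.8 y = 27848.64
Solving the 2×2 system: x ≈ -132.7, y ≈ -83.2 km.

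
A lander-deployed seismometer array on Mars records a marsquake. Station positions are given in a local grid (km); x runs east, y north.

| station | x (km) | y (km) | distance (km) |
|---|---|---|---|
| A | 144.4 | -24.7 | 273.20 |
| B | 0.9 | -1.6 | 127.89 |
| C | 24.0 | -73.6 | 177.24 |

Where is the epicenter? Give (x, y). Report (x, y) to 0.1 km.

(-124.6, 23.0)

Circle about each station: (x − 144.4)² + (y + 24.7)² = 273.20²; (x − 0.9)² + (y + 1.6)² = 127.89²; (x − 24.0)² + (y + 73.6)² = 177.24².
Subtracting the A equation from the B and C equations removes the quadratic terms:
-287.0 x + 46.2 y = 36824.31
-240.8 x − 97.8 y = 27755.73
Solving the 2×2 system: x ≈ -124.6, y ≈ 23.0 km.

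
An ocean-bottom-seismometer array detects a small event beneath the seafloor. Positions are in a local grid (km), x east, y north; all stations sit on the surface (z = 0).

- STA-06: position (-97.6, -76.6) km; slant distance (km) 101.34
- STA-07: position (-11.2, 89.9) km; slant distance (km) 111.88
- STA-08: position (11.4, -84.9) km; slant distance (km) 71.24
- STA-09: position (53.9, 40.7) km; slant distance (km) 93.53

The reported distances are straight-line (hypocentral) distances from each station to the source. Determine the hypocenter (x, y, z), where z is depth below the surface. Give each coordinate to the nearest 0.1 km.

x ≈ -14.7 km, y ≈ -20.7 km, depth ≈ 16.5 km

Each station gives a sphere (x−x_i)² + (y−y_i)² + z² = d_i² (stations at z=0).
Subtracting the STA-06 sphere from STA-07 and STA-08: z² cancels, leaving linear equations in x and y:
172.8 x + 333.0 y = -9433.21
218.0 x − 16.6 y = -2860.69
Solving: x ≈ -14.699, y ≈ -20.701 km (keep extra digits for the depth step; rounded: -14.7, -20.7).
Then from the STA-06 sphere: z² = 101.34² − (x + 97.6)² − (y + 76.6)² with x = -14.699, y = -20.701, so z ≈ 16.508 ≈ 16.5 km.
Check against STA-09 (with the unrounded solution): distance 93.53 ≈ 93.53 km. ✓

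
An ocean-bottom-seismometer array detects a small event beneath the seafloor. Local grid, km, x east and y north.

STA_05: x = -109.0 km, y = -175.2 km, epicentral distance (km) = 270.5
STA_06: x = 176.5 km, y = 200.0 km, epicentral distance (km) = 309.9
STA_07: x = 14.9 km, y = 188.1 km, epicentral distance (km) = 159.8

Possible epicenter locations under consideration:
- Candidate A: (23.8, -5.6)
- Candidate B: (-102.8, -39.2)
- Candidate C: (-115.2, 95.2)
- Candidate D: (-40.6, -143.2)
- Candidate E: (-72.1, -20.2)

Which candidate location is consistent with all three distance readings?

For each candidate, compare |candidate − station| to the reported distance:
Candidate A: residuals STA_05 55.1, STA_06 53.8, STA_07 34.1 → max 55.1 km
Candidate B: residuals STA_05 134.4, STA_06 57.8, STA_07 96.2 → max 134.4 km
Candidate C: residuals STA_05 0.0, STA_06 0.1, STA_07 0.1 → max 0.1 km
Candidate D: residuals STA_05 195.0, STA_06 96.2, STA_07 176.1 → max 195.0 km
Candidate E: residuals STA_05 111.2, STA_06 22.2, STA_07 65.9 → max 111.2 km
Only Candidate C has all residuals ≈ 0.

Candidate C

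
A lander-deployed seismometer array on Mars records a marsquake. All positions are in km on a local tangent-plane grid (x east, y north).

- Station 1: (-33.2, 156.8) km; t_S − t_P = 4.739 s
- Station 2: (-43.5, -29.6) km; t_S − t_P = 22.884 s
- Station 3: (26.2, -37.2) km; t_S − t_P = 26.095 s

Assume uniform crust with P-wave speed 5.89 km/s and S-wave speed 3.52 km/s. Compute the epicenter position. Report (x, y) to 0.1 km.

Distance from S−P lag: d = Δt · v_P v_S / (v_P − v_S) = Δt · (5.89·3.52)/(5.89−3.52) ≈ 8.7480·Δt.
So d_Station 1 = 41.46, d_Station 2 = 200.19, d_Station 3 = 228.28 km.
Circle about each station: (x + 33.2)² + (y − 156.8)² = 41.46²; (x + 43.5)² + (y + 29.6)² = 200.19²; (x − 26.2)² + (y + 37.2)² = 228.28².
Subtracting the Station 1 equation from the Station 2 and Station 3 equations removes the quadratic terms:
-20.6 x − 372.8 y = -61277.17
118.8 x − 388.0 y = -74011.03
Solving the 2×2 system: x ≈ -73.0, y ≈ 168.4 km.

-73.0 km east, 168.4 km north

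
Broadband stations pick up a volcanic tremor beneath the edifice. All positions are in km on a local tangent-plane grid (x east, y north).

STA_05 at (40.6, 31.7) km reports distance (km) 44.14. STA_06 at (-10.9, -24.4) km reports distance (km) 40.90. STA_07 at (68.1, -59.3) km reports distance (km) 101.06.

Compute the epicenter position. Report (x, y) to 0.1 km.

Circle about each station: (x − 40.6)² + (y − 31.7)² = 44.14²; (x + 10.9)² + (y + 24.4)² = 40.90²; (x − 68.1)² + (y + 59.3)² = 101.06².
Subtracting pairs of circle equations eliminates x²+y² and gives linear equations (the radical axes):
-103.0 x − 112.2 y = -1663.55
55.0 x − 182.0 y = -2763.93
Solving the 2×2 system: x ≈ -0.3, y ≈ 15.1 km.
Check against STA_05 (with the unrounded x, y): √((x − 40.6)²+(y − 31.7)²) = 44.14 ≈ 44.14 km. ✓

-0.3 km east, 15.1 km north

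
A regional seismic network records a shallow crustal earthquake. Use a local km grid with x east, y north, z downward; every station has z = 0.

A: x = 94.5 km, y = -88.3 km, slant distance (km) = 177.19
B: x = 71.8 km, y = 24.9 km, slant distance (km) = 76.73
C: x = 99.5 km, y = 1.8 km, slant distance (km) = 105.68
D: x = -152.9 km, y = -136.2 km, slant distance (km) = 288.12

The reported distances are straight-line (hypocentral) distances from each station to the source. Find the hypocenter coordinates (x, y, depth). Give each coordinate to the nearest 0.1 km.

(39.4, 72.2, 51.0)

Each station gives a sphere (x−x_i)² + (y−y_i)² + z² = d_i² (stations at z=0).
Subtracting the A sphere from B and C: z² cancels, leaving linear equations in x and y:
-45.4 x + 226.4 y = 14556.91
10.0 x + 180.2 y = 13404.38
Solving: x ≈ 39.406, y ≈ 72.199 km (keep extra digits for the depth step; rounded: 39.4, 72.2).
Then from the A sphere: z² = 177.19² − (x − 94.5)² − (y + 88.3)² with x = 39.406, y = 72.199, so z ≈ 51.000 ≈ 51.0 km.
Check against D (with the unrounded solution): distance 288.12 ≈ 288.12 km. ✓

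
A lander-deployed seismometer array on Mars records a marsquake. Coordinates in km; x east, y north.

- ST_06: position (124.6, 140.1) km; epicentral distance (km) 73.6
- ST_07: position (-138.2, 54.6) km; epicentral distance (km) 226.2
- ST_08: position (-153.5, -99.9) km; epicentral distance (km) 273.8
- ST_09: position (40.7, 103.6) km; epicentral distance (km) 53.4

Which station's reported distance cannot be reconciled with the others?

ST_08

Solve using three stations at a time. Using ST_06, ST_07, ST_09 (subtract circle equations pairwise → linear system) gives (x, y) ≈ (86.8, 77.1).
Distances from that point to each station vs reported:
  ST_06: calculated 73.5 vs reported 73.6 → residual 0.1 km
  ST_07: calculated 226.2 vs reported 226.2 → residual 0.0 km
  ST_08: calculated 298.5 vs reported 273.8 → residual 24.7 km
  ST_09: calculated 53.2 vs reported 53.4 → residual 0.2 km
ST_06, ST_07, ST_09 are mutually consistent (residuals ≈ 0); ST_08 is off by 24.7 km.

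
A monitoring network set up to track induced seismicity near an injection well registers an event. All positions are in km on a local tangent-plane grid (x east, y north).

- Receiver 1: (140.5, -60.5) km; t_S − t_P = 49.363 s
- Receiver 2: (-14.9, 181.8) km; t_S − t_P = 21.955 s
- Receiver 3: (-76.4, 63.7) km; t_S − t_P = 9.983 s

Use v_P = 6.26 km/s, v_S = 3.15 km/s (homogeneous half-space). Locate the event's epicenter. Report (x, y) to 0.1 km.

Distance from S−P lag: d = Δt · v_P v_S / (v_P − v_S) = Δt · (6.26·3.15)/(6.26−3.15) ≈ 6.3405·Δt.
So d_Receiver 1 = 312.99, d_Receiver 2 = 139.21, d_Receiver 3 = 63.30 km.
Circle about each station: (x − 140.5)² + (y + 60.5)² = 312.99²; (x + 14.9)² + (y − 181.8)² = 139.21²; (x + 76.4)² + (y − 63.7)² = 63.30².
Subtracting the Receiver 1 equation from the Receiver 2 and Receiver 3 equations removes the quadratic terms:
-310.8 x + 484.6 y = 88456.07
-433.8 x + 248.4 y = 80450.00
Solving the 2×2 system: x ≈ -127.9, y ≈ 100.5 km.

x ≈ -127.9 km, y ≈ 100.5 km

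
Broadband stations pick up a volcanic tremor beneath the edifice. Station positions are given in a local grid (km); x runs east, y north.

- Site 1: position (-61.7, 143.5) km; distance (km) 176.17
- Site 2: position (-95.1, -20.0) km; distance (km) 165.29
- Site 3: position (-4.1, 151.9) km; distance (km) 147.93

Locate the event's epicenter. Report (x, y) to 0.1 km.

Circle about each station: (x + 61.7)² + (y − 143.5)² = 176.17²; (x + 95.1)² + (y + 20.0)² = 165.29²; (x + 4.1)² + (y − 151.9)² = 147.93².
Subtracting the Site 1 equation from the Site 2 and Site 3 equations removes the quadratic terms:
-66.8 x − 327.0 y = -11240.05
115.2 x + 16.8 y = 7843.86
Solving the 2×2 system: x ≈ 65.0, y ≈ 21.1 km.

(65.0, 21.1)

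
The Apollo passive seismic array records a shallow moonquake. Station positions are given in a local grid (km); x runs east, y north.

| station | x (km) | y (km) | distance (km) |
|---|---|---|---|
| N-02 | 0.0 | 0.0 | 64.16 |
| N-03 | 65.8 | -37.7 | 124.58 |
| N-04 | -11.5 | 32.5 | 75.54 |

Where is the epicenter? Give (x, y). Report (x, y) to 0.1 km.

Circle about each station: x² + y² = 64.16²; (x − 65.8)² + (y + 37.7)² = 124.58²; (x + 11.5)² + (y − 32.5)² = 75.54².
Subtracting the N-02 equation from the N-03 and N-04 equations removes the quadratic terms:
131.6 x − 75.4 y = -5652.74
-23.0 x + 65.0 y = -401.29
Solving the 2×2 system: x ≈ -58.3, y ≈ -26.8 km.

x ≈ -58.3 km, y ≈ -26.8 km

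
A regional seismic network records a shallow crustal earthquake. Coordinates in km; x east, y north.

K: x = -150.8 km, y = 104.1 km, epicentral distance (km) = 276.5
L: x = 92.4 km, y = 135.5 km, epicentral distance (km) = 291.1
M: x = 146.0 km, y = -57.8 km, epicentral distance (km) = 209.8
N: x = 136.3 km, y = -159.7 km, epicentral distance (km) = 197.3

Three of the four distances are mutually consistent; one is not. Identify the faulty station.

K

Solve using three stations at a time. Using L, M, N (subtract circle equations pairwise → linear system) gives (x, y) ≈ (-55.7, -115.0).
Distances from that point to each station vs reported:
  K: calculated 238.8 vs reported 276.5 → residual 37.7 km
  L: calculated 291.0 vs reported 291.1 → residual 0.1 km
  M: calculated 209.6 vs reported 209.8 → residual 0.2 km
  N: calculated 197.1 vs reported 197.3 → residual 0.2 km
L, M, N are mutually consistent (residuals ≈ 0); K is off by 37.7 km.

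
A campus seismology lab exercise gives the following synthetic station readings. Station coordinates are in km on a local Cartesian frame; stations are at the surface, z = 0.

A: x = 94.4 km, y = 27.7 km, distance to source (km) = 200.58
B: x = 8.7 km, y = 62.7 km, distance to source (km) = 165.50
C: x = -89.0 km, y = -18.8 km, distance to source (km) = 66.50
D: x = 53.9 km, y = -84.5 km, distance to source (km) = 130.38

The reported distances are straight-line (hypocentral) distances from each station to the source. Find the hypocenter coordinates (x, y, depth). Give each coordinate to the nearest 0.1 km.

Each station gives a sphere (x−x_i)² + (y−y_i)² + z² = d_i² (stations at z=0).
Subtracting the A sphere from B and C: z² cancels, leaving linear equations in x and y:
-171.4 x + 70.0 y = 7170.42
-366.8 x − 93.0 y = 34405.88
Solving: x ≈ -73.896, y ≈ -78.504 km (keep extra digits for the depth step; rounded: -73.9, -78.5).
Then from the A sphere: z² = 200.58² − (x − 94.4)² − (y − 27.7)² with x = -73.896, y = -78.504, so z ≈ 25.090 ≈ 25.1 km.
Check against D (with the unrounded solution): distance 130.37 ≈ 130.38 km. ✓

(-73.9, -78.5, 25.1)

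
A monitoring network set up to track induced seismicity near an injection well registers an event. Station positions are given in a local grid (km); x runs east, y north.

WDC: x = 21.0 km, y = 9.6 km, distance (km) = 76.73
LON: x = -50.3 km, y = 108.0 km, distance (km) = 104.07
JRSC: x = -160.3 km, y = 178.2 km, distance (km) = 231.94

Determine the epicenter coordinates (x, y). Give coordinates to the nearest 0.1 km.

Circle about each station: (x − 21.0)² + (y − 9.6)² = 76.73²; (x + 50.3)² + (y − 108.0)² = 104.07²; (x + 160.3)² + (y − 178.2)² = 231.94².
Subtracting pairs of circle equations eliminates x²+y² and gives linear equations (the radical axes):
-142.6 x + 196.8 y = 8717.86
-362.6 x + 337.2 y = 9009.50
Solving the 2×2 system: x ≈ 50.1, y ≈ 80.6 km.

x ≈ 50.1 km, y ≈ 80.6 km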